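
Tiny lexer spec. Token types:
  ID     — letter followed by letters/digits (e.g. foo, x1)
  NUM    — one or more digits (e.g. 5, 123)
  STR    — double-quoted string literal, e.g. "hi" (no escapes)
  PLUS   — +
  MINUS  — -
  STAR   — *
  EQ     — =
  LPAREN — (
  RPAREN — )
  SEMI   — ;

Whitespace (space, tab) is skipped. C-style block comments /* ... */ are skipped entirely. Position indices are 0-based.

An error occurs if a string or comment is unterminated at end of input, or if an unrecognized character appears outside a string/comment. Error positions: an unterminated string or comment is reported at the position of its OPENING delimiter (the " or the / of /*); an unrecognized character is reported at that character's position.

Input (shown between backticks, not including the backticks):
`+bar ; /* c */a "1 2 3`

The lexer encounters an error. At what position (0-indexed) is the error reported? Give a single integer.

Answer: 16

Derivation:
pos=0: emit PLUS '+'
pos=1: emit ID 'bar' (now at pos=4)
pos=5: emit SEMI ';'
pos=7: enter COMMENT mode (saw '/*')
exit COMMENT mode (now at pos=14)
pos=14: emit ID 'a' (now at pos=15)
pos=16: enter STRING mode
pos=16: ERROR — unterminated string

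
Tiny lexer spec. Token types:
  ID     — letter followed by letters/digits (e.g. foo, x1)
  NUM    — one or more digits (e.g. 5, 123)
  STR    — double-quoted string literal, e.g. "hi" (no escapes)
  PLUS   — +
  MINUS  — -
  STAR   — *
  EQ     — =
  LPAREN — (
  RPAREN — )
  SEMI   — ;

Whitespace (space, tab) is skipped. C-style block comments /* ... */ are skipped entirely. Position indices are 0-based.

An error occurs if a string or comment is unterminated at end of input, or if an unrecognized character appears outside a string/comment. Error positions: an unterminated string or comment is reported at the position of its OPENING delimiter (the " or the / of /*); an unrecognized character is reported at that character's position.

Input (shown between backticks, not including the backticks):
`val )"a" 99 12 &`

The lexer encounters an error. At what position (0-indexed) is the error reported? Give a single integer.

pos=0: emit ID 'val' (now at pos=3)
pos=4: emit RPAREN ')'
pos=5: enter STRING mode
pos=5: emit STR "a" (now at pos=8)
pos=9: emit NUM '99' (now at pos=11)
pos=12: emit NUM '12' (now at pos=14)
pos=15: ERROR — unrecognized char '&'

Answer: 15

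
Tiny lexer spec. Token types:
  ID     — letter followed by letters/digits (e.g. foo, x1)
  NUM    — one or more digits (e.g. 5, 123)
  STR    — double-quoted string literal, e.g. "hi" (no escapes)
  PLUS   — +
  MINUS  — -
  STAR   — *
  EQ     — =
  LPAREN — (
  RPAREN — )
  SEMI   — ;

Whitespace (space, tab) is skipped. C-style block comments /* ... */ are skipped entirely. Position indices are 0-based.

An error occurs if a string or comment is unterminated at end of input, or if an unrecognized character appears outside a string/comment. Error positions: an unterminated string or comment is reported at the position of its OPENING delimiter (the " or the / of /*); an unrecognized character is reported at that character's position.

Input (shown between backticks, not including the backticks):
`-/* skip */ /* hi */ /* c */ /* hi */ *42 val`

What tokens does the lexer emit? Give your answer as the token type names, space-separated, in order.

pos=0: emit MINUS '-'
pos=1: enter COMMENT mode (saw '/*')
exit COMMENT mode (now at pos=11)
pos=12: enter COMMENT mode (saw '/*')
exit COMMENT mode (now at pos=20)
pos=21: enter COMMENT mode (saw '/*')
exit COMMENT mode (now at pos=28)
pos=29: enter COMMENT mode (saw '/*')
exit COMMENT mode (now at pos=37)
pos=38: emit STAR '*'
pos=39: emit NUM '42' (now at pos=41)
pos=42: emit ID 'val' (now at pos=45)
DONE. 4 tokens: [MINUS, STAR, NUM, ID]

Answer: MINUS STAR NUM ID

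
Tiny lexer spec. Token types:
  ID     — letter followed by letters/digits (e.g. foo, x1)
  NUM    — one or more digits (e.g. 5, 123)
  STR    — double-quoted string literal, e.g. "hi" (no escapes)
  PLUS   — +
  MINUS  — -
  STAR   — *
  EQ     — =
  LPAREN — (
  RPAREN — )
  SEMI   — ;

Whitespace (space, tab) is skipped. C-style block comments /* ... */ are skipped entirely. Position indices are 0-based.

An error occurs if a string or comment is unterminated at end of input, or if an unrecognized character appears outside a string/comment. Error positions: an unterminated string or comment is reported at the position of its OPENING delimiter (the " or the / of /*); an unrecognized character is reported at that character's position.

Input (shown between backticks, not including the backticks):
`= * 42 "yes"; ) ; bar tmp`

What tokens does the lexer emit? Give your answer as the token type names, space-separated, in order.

pos=0: emit EQ '='
pos=2: emit STAR '*'
pos=4: emit NUM '42' (now at pos=6)
pos=7: enter STRING mode
pos=7: emit STR "yes" (now at pos=12)
pos=12: emit SEMI ';'
pos=14: emit RPAREN ')'
pos=16: emit SEMI ';'
pos=18: emit ID 'bar' (now at pos=21)
pos=22: emit ID 'tmp' (now at pos=25)
DONE. 9 tokens: [EQ, STAR, NUM, STR, SEMI, RPAREN, SEMI, ID, ID]

Answer: EQ STAR NUM STR SEMI RPAREN SEMI ID ID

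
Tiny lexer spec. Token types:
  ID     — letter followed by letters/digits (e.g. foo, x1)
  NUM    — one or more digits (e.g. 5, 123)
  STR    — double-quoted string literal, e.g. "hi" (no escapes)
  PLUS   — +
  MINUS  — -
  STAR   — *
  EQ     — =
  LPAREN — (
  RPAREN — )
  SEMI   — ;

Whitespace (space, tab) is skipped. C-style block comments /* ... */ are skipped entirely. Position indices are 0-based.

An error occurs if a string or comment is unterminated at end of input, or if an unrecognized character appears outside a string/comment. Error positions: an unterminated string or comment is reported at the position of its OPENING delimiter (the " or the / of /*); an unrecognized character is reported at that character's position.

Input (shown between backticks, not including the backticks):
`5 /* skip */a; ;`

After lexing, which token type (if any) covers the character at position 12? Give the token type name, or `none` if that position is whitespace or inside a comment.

pos=0: emit NUM '5' (now at pos=1)
pos=2: enter COMMENT mode (saw '/*')
exit COMMENT mode (now at pos=12)
pos=12: emit ID 'a' (now at pos=13)
pos=13: emit SEMI ';'
pos=15: emit SEMI ';'
DONE. 4 tokens: [NUM, ID, SEMI, SEMI]
Position 12: char is 'a' -> ID

Answer: ID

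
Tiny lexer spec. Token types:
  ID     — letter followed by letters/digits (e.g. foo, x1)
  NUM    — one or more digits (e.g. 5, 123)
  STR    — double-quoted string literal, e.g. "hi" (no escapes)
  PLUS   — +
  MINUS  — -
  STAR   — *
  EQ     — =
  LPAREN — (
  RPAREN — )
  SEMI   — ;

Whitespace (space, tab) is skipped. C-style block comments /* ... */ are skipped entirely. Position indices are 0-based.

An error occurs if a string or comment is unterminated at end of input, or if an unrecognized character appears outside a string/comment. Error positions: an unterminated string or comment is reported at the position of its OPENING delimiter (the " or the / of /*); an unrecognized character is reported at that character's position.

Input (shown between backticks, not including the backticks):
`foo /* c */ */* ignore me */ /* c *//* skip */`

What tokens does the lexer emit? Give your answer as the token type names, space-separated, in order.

Answer: ID STAR

Derivation:
pos=0: emit ID 'foo' (now at pos=3)
pos=4: enter COMMENT mode (saw '/*')
exit COMMENT mode (now at pos=11)
pos=12: emit STAR '*'
pos=13: enter COMMENT mode (saw '/*')
exit COMMENT mode (now at pos=28)
pos=29: enter COMMENT mode (saw '/*')
exit COMMENT mode (now at pos=36)
pos=36: enter COMMENT mode (saw '/*')
exit COMMENT mode (now at pos=46)
DONE. 2 tokens: [ID, STAR]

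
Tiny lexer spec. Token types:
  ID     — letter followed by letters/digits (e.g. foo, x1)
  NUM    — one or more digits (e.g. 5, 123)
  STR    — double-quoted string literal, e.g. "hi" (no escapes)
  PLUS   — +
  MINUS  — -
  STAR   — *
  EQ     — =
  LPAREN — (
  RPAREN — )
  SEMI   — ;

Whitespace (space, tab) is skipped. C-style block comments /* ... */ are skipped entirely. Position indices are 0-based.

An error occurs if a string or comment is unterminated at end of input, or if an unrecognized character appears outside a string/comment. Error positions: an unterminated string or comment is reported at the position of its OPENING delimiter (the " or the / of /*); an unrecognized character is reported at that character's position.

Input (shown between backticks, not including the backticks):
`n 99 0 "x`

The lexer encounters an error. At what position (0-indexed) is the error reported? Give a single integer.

Answer: 7

Derivation:
pos=0: emit ID 'n' (now at pos=1)
pos=2: emit NUM '99' (now at pos=4)
pos=5: emit NUM '0' (now at pos=6)
pos=7: enter STRING mode
pos=7: ERROR — unterminated string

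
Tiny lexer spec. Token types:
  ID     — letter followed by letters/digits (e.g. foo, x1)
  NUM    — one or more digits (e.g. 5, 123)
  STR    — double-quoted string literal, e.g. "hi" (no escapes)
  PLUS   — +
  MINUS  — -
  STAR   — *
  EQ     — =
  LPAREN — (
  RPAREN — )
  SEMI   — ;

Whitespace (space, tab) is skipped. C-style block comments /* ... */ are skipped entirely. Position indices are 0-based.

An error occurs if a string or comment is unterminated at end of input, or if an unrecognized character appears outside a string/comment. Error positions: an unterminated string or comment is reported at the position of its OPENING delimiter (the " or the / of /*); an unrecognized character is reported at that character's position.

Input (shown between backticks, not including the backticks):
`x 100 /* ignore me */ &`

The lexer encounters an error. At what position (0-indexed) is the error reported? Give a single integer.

pos=0: emit ID 'x' (now at pos=1)
pos=2: emit NUM '100' (now at pos=5)
pos=6: enter COMMENT mode (saw '/*')
exit COMMENT mode (now at pos=21)
pos=22: ERROR — unrecognized char '&'

Answer: 22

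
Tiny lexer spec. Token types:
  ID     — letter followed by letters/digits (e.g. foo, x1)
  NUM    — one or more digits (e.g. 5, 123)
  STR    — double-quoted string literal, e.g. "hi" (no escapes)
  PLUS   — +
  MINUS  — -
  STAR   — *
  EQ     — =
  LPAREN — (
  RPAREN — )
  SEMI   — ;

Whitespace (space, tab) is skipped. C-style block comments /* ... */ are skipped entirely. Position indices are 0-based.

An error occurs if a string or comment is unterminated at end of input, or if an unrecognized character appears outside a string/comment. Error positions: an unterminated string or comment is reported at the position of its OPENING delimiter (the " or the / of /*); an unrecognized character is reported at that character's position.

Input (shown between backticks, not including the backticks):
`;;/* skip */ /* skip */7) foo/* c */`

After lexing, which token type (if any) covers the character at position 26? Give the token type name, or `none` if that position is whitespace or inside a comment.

pos=0: emit SEMI ';'
pos=1: emit SEMI ';'
pos=2: enter COMMENT mode (saw '/*')
exit COMMENT mode (now at pos=12)
pos=13: enter COMMENT mode (saw '/*')
exit COMMENT mode (now at pos=23)
pos=23: emit NUM '7' (now at pos=24)
pos=24: emit RPAREN ')'
pos=26: emit ID 'foo' (now at pos=29)
pos=29: enter COMMENT mode (saw '/*')
exit COMMENT mode (now at pos=36)
DONE. 5 tokens: [SEMI, SEMI, NUM, RPAREN, ID]
Position 26: char is 'f' -> ID

Answer: ID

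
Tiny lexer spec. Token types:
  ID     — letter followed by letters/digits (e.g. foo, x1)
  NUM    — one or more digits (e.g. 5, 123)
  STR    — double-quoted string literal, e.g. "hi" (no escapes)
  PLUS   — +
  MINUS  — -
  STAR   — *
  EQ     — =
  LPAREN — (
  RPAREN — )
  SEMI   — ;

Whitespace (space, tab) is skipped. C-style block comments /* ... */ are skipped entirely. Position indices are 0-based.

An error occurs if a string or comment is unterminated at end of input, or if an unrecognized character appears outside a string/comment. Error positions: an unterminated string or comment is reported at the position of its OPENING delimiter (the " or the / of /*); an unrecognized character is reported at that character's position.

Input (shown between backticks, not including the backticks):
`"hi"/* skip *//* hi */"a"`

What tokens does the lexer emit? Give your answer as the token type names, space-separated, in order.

Answer: STR STR

Derivation:
pos=0: enter STRING mode
pos=0: emit STR "hi" (now at pos=4)
pos=4: enter COMMENT mode (saw '/*')
exit COMMENT mode (now at pos=14)
pos=14: enter COMMENT mode (saw '/*')
exit COMMENT mode (now at pos=22)
pos=22: enter STRING mode
pos=22: emit STR "a" (now at pos=25)
DONE. 2 tokens: [STR, STR]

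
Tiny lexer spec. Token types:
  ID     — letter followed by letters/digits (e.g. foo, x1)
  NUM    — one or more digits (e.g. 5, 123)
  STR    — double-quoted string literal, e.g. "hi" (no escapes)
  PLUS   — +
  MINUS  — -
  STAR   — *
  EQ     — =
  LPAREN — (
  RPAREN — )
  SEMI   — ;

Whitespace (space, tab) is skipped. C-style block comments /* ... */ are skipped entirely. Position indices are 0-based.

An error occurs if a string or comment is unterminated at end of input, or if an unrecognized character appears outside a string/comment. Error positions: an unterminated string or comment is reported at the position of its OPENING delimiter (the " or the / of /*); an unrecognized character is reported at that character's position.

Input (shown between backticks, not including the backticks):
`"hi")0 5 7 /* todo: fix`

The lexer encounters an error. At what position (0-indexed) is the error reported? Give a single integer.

pos=0: enter STRING mode
pos=0: emit STR "hi" (now at pos=4)
pos=4: emit RPAREN ')'
pos=5: emit NUM '0' (now at pos=6)
pos=7: emit NUM '5' (now at pos=8)
pos=9: emit NUM '7' (now at pos=10)
pos=11: enter COMMENT mode (saw '/*')
pos=11: ERROR — unterminated comment (reached EOF)

Answer: 11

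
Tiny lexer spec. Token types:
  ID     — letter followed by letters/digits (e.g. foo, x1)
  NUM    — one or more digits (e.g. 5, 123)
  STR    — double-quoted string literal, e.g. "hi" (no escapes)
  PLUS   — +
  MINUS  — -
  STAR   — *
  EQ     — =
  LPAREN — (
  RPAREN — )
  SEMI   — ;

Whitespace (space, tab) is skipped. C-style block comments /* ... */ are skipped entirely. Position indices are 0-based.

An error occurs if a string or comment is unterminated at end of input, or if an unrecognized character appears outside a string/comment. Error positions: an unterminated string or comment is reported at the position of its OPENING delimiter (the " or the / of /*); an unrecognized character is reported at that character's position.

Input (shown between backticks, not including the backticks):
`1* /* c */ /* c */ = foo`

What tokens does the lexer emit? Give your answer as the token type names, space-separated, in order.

Answer: NUM STAR EQ ID

Derivation:
pos=0: emit NUM '1' (now at pos=1)
pos=1: emit STAR '*'
pos=3: enter COMMENT mode (saw '/*')
exit COMMENT mode (now at pos=10)
pos=11: enter COMMENT mode (saw '/*')
exit COMMENT mode (now at pos=18)
pos=19: emit EQ '='
pos=21: emit ID 'foo' (now at pos=24)
DONE. 4 tokens: [NUM, STAR, EQ, ID]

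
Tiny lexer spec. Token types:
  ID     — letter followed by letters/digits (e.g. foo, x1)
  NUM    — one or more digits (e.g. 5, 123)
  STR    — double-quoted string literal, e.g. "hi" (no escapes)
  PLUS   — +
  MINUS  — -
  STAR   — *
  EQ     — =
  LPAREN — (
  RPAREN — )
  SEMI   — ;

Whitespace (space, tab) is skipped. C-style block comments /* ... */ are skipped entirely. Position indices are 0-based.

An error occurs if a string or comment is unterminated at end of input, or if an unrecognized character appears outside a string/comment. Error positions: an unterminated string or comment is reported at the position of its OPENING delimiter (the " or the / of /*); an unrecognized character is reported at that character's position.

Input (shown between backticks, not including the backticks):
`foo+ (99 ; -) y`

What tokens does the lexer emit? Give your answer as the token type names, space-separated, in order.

Answer: ID PLUS LPAREN NUM SEMI MINUS RPAREN ID

Derivation:
pos=0: emit ID 'foo' (now at pos=3)
pos=3: emit PLUS '+'
pos=5: emit LPAREN '('
pos=6: emit NUM '99' (now at pos=8)
pos=9: emit SEMI ';'
pos=11: emit MINUS '-'
pos=12: emit RPAREN ')'
pos=14: emit ID 'y' (now at pos=15)
DONE. 8 tokens: [ID, PLUS, LPAREN, NUM, SEMI, MINUS, RPAREN, ID]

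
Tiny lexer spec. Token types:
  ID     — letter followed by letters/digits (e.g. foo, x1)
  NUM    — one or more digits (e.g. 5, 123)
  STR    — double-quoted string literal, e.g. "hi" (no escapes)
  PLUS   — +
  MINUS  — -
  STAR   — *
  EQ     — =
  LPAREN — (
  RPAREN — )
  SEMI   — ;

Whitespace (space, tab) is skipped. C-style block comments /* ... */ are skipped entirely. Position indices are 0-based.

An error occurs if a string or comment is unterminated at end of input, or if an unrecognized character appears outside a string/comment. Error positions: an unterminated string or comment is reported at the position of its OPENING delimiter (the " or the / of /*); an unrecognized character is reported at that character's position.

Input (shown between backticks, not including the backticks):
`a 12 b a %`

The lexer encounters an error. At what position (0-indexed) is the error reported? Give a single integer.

Answer: 9

Derivation:
pos=0: emit ID 'a' (now at pos=1)
pos=2: emit NUM '12' (now at pos=4)
pos=5: emit ID 'b' (now at pos=6)
pos=7: emit ID 'a' (now at pos=8)
pos=9: ERROR — unrecognized char '%'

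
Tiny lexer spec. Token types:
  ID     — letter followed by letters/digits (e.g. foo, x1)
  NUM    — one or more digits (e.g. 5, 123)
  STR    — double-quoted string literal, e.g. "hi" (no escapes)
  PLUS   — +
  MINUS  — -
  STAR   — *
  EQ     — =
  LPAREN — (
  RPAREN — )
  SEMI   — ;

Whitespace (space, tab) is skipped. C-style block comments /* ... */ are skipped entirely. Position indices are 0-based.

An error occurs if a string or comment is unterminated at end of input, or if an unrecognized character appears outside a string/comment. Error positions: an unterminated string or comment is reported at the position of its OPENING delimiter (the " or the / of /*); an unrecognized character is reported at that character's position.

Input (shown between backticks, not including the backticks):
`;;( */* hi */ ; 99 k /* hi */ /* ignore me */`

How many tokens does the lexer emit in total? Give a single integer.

Answer: 7

Derivation:
pos=0: emit SEMI ';'
pos=1: emit SEMI ';'
pos=2: emit LPAREN '('
pos=4: emit STAR '*'
pos=5: enter COMMENT mode (saw '/*')
exit COMMENT mode (now at pos=13)
pos=14: emit SEMI ';'
pos=16: emit NUM '99' (now at pos=18)
pos=19: emit ID 'k' (now at pos=20)
pos=21: enter COMMENT mode (saw '/*')
exit COMMENT mode (now at pos=29)
pos=30: enter COMMENT mode (saw '/*')
exit COMMENT mode (now at pos=45)
DONE. 7 tokens: [SEMI, SEMI, LPAREN, STAR, SEMI, NUM, ID]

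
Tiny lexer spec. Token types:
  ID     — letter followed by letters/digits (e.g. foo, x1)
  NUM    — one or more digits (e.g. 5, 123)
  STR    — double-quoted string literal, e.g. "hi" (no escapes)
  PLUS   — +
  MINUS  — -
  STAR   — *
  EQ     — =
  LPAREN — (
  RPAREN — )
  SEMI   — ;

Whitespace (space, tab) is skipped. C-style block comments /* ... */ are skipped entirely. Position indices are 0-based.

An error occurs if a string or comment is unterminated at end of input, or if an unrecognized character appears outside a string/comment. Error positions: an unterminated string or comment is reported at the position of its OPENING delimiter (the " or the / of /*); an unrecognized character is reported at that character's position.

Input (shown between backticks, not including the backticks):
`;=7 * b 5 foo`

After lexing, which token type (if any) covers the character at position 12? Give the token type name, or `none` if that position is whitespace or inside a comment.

Answer: ID

Derivation:
pos=0: emit SEMI ';'
pos=1: emit EQ '='
pos=2: emit NUM '7' (now at pos=3)
pos=4: emit STAR '*'
pos=6: emit ID 'b' (now at pos=7)
pos=8: emit NUM '5' (now at pos=9)
pos=10: emit ID 'foo' (now at pos=13)
DONE. 7 tokens: [SEMI, EQ, NUM, STAR, ID, NUM, ID]
Position 12: char is 'o' -> ID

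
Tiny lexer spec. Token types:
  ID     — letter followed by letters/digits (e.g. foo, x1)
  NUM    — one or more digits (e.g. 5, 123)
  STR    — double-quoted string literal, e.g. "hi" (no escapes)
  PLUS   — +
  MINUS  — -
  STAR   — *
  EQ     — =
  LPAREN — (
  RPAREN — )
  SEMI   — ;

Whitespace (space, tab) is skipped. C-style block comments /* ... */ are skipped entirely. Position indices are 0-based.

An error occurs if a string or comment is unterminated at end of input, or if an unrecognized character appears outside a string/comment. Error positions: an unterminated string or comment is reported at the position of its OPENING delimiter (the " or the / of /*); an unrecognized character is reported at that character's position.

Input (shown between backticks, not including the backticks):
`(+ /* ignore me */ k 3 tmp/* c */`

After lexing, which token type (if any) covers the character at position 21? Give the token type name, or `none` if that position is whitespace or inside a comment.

pos=0: emit LPAREN '('
pos=1: emit PLUS '+'
pos=3: enter COMMENT mode (saw '/*')
exit COMMENT mode (now at pos=18)
pos=19: emit ID 'k' (now at pos=20)
pos=21: emit NUM '3' (now at pos=22)
pos=23: emit ID 'tmp' (now at pos=26)
pos=26: enter COMMENT mode (saw '/*')
exit COMMENT mode (now at pos=33)
DONE. 5 tokens: [LPAREN, PLUS, ID, NUM, ID]
Position 21: char is '3' -> NUM

Answer: NUM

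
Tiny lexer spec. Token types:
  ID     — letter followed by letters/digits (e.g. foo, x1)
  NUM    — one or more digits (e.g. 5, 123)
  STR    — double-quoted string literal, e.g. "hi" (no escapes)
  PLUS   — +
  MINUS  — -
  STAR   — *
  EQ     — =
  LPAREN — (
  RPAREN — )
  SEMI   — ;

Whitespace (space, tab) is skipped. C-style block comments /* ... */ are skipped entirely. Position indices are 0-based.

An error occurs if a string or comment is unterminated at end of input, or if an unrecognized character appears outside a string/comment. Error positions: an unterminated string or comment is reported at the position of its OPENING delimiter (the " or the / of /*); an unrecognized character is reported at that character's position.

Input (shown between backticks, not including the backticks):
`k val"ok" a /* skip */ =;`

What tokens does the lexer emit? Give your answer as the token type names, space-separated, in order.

Answer: ID ID STR ID EQ SEMI

Derivation:
pos=0: emit ID 'k' (now at pos=1)
pos=2: emit ID 'val' (now at pos=5)
pos=5: enter STRING mode
pos=5: emit STR "ok" (now at pos=9)
pos=10: emit ID 'a' (now at pos=11)
pos=12: enter COMMENT mode (saw '/*')
exit COMMENT mode (now at pos=22)
pos=23: emit EQ '='
pos=24: emit SEMI ';'
DONE. 6 tokens: [ID, ID, STR, ID, EQ, SEMI]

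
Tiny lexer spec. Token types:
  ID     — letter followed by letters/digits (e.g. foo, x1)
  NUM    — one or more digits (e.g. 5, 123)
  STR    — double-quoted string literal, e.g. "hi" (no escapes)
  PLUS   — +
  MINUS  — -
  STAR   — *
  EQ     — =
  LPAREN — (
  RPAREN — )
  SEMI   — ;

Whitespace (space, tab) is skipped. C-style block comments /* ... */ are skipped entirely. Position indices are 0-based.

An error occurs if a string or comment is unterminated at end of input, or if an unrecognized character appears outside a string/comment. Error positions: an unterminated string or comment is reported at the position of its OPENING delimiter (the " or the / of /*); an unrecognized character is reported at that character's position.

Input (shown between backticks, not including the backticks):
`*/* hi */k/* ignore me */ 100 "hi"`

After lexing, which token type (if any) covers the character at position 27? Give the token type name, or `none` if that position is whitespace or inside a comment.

pos=0: emit STAR '*'
pos=1: enter COMMENT mode (saw '/*')
exit COMMENT mode (now at pos=9)
pos=9: emit ID 'k' (now at pos=10)
pos=10: enter COMMENT mode (saw '/*')
exit COMMENT mode (now at pos=25)
pos=26: emit NUM '100' (now at pos=29)
pos=30: enter STRING mode
pos=30: emit STR "hi" (now at pos=34)
DONE. 4 tokens: [STAR, ID, NUM, STR]
Position 27: char is '0' -> NUM

Answer: NUM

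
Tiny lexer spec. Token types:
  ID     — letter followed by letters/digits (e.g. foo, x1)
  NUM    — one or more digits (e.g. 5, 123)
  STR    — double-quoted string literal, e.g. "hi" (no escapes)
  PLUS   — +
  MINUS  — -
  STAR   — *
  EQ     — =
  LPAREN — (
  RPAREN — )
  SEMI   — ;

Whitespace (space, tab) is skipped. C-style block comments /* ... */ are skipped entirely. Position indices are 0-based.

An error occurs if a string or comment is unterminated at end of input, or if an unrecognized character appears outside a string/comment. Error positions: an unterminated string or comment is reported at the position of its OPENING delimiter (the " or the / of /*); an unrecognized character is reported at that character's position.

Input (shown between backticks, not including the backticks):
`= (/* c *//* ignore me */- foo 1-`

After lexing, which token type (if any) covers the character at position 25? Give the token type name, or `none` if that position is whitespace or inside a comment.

Answer: MINUS

Derivation:
pos=0: emit EQ '='
pos=2: emit LPAREN '('
pos=3: enter COMMENT mode (saw '/*')
exit COMMENT mode (now at pos=10)
pos=10: enter COMMENT mode (saw '/*')
exit COMMENT mode (now at pos=25)
pos=25: emit MINUS '-'
pos=27: emit ID 'foo' (now at pos=30)
pos=31: emit NUM '1' (now at pos=32)
pos=32: emit MINUS '-'
DONE. 6 tokens: [EQ, LPAREN, MINUS, ID, NUM, MINUS]
Position 25: char is '-' -> MINUS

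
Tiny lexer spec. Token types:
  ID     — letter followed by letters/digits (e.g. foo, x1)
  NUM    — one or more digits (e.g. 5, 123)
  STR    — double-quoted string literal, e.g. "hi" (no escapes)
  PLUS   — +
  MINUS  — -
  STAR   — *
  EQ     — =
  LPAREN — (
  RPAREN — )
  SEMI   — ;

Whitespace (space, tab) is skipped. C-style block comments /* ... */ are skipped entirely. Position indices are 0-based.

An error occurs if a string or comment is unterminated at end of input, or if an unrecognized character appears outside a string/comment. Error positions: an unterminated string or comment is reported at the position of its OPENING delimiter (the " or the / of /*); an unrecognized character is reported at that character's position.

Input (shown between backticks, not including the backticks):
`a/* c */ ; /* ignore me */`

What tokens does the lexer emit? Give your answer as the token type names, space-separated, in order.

Answer: ID SEMI

Derivation:
pos=0: emit ID 'a' (now at pos=1)
pos=1: enter COMMENT mode (saw '/*')
exit COMMENT mode (now at pos=8)
pos=9: emit SEMI ';'
pos=11: enter COMMENT mode (saw '/*')
exit COMMENT mode (now at pos=26)
DONE. 2 tokens: [ID, SEMI]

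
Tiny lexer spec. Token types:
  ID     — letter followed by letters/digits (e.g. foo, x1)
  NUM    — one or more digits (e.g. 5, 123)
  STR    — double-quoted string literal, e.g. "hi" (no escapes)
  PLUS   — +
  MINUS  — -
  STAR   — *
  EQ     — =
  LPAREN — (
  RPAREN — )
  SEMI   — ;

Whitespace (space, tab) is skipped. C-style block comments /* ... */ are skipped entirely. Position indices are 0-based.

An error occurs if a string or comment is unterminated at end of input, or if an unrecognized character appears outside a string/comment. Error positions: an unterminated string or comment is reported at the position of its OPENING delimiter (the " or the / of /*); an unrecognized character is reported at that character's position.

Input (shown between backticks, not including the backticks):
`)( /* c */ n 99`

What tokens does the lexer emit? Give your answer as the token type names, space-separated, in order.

Answer: RPAREN LPAREN ID NUM

Derivation:
pos=0: emit RPAREN ')'
pos=1: emit LPAREN '('
pos=3: enter COMMENT mode (saw '/*')
exit COMMENT mode (now at pos=10)
pos=11: emit ID 'n' (now at pos=12)
pos=13: emit NUM '99' (now at pos=15)
DONE. 4 tokens: [RPAREN, LPAREN, ID, NUM]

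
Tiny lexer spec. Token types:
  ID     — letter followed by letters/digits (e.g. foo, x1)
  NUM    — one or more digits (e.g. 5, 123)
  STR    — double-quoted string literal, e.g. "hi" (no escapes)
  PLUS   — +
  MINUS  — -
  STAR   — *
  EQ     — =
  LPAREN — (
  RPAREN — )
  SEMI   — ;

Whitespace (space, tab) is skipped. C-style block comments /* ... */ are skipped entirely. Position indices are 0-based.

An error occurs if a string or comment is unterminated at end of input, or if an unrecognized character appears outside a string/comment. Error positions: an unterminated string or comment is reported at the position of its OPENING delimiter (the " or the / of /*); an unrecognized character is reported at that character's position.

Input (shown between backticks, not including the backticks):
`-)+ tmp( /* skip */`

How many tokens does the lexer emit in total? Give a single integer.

pos=0: emit MINUS '-'
pos=1: emit RPAREN ')'
pos=2: emit PLUS '+'
pos=4: emit ID 'tmp' (now at pos=7)
pos=7: emit LPAREN '('
pos=9: enter COMMENT mode (saw '/*')
exit COMMENT mode (now at pos=19)
DONE. 5 tokens: [MINUS, RPAREN, PLUS, ID, LPAREN]

Answer: 5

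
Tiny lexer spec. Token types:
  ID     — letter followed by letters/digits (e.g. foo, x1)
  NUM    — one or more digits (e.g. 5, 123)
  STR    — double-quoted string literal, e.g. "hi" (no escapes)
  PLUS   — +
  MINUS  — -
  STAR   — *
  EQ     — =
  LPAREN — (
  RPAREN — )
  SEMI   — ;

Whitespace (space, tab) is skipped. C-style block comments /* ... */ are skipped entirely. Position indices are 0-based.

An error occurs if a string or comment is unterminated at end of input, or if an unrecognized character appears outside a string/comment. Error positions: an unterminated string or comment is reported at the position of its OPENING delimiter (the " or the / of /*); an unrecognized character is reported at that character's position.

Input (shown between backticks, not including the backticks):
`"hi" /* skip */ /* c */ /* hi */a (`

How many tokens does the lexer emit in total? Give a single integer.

Answer: 3

Derivation:
pos=0: enter STRING mode
pos=0: emit STR "hi" (now at pos=4)
pos=5: enter COMMENT mode (saw '/*')
exit COMMENT mode (now at pos=15)
pos=16: enter COMMENT mode (saw '/*')
exit COMMENT mode (now at pos=23)
pos=24: enter COMMENT mode (saw '/*')
exit COMMENT mode (now at pos=32)
pos=32: emit ID 'a' (now at pos=33)
pos=34: emit LPAREN '('
DONE. 3 tokens: [STR, ID, LPAREN]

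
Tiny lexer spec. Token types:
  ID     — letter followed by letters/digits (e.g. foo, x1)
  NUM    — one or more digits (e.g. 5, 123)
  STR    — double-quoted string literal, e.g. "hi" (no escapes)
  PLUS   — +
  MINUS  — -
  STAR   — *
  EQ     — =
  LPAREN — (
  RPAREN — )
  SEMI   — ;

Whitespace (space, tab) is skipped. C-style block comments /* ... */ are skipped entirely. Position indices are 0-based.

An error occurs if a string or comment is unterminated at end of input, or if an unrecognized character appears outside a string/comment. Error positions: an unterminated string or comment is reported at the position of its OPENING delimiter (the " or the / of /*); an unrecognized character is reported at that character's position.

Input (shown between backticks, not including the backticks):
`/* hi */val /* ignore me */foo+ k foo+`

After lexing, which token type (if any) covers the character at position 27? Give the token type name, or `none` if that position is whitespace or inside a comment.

pos=0: enter COMMENT mode (saw '/*')
exit COMMENT mode (now at pos=8)
pos=8: emit ID 'val' (now at pos=11)
pos=12: enter COMMENT mode (saw '/*')
exit COMMENT mode (now at pos=27)
pos=27: emit ID 'foo' (now at pos=30)
pos=30: emit PLUS '+'
pos=32: emit ID 'k' (now at pos=33)
pos=34: emit ID 'foo' (now at pos=37)
pos=37: emit PLUS '+'
DONE. 6 tokens: [ID, ID, PLUS, ID, ID, PLUS]
Position 27: char is 'f' -> ID

Answer: ID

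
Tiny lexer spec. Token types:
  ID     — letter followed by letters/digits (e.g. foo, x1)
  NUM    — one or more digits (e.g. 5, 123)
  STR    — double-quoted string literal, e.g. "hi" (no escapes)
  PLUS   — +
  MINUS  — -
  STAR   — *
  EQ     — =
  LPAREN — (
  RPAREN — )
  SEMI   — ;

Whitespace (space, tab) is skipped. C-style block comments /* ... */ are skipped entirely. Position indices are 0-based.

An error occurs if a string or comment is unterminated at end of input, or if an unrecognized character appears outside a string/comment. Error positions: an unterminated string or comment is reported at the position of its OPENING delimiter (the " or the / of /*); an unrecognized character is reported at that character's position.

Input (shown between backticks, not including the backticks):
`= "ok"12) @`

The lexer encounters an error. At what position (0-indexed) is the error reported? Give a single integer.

pos=0: emit EQ '='
pos=2: enter STRING mode
pos=2: emit STR "ok" (now at pos=6)
pos=6: emit NUM '12' (now at pos=8)
pos=8: emit RPAREN ')'
pos=10: ERROR — unrecognized char '@'

Answer: 10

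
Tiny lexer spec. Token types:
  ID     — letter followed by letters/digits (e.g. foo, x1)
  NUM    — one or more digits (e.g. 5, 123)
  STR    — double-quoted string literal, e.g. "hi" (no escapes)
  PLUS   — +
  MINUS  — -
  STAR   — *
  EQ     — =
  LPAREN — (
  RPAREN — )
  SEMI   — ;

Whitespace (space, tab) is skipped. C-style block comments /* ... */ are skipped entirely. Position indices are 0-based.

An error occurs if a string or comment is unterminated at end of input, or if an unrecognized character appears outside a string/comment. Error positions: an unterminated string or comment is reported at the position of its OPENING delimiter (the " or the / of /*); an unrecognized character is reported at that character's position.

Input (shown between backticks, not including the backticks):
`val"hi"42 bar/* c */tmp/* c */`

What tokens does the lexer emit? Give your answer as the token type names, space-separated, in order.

Answer: ID STR NUM ID ID

Derivation:
pos=0: emit ID 'val' (now at pos=3)
pos=3: enter STRING mode
pos=3: emit STR "hi" (now at pos=7)
pos=7: emit NUM '42' (now at pos=9)
pos=10: emit ID 'bar' (now at pos=13)
pos=13: enter COMMENT mode (saw '/*')
exit COMMENT mode (now at pos=20)
pos=20: emit ID 'tmp' (now at pos=23)
pos=23: enter COMMENT mode (saw '/*')
exit COMMENT mode (now at pos=30)
DONE. 5 tokens: [ID, STR, NUM, ID, ID]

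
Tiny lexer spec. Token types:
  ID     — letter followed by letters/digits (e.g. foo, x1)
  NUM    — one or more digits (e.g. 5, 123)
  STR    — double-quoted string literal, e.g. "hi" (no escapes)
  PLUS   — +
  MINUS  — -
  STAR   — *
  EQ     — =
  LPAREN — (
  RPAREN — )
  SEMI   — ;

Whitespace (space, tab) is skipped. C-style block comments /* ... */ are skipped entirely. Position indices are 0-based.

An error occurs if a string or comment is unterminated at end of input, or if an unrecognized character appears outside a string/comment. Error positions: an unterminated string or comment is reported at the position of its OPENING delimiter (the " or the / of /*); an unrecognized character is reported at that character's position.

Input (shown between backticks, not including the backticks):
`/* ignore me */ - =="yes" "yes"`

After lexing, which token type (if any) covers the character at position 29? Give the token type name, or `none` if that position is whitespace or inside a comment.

Answer: STR

Derivation:
pos=0: enter COMMENT mode (saw '/*')
exit COMMENT mode (now at pos=15)
pos=16: emit MINUS '-'
pos=18: emit EQ '='
pos=19: emit EQ '='
pos=20: enter STRING mode
pos=20: emit STR "yes" (now at pos=25)
pos=26: enter STRING mode
pos=26: emit STR "yes" (now at pos=31)
DONE. 5 tokens: [MINUS, EQ, EQ, STR, STR]
Position 29: char is 's' -> STR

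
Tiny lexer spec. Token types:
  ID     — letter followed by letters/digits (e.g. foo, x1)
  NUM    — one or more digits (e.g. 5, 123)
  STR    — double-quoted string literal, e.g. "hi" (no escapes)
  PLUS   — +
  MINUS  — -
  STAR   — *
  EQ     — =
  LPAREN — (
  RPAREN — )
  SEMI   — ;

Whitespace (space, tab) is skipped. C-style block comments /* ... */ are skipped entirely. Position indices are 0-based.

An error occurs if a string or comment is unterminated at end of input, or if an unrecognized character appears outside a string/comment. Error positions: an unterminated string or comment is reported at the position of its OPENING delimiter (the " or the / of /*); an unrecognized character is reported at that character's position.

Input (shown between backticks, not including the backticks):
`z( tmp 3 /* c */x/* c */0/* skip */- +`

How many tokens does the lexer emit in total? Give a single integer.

pos=0: emit ID 'z' (now at pos=1)
pos=1: emit LPAREN '('
pos=3: emit ID 'tmp' (now at pos=6)
pos=7: emit NUM '3' (now at pos=8)
pos=9: enter COMMENT mode (saw '/*')
exit COMMENT mode (now at pos=16)
pos=16: emit ID 'x' (now at pos=17)
pos=17: enter COMMENT mode (saw '/*')
exit COMMENT mode (now at pos=24)
pos=24: emit NUM '0' (now at pos=25)
pos=25: enter COMMENT mode (saw '/*')
exit COMMENT mode (now at pos=35)
pos=35: emit MINUS '-'
pos=37: emit PLUS '+'
DONE. 8 tokens: [ID, LPAREN, ID, NUM, ID, NUM, MINUS, PLUS]

Answer: 8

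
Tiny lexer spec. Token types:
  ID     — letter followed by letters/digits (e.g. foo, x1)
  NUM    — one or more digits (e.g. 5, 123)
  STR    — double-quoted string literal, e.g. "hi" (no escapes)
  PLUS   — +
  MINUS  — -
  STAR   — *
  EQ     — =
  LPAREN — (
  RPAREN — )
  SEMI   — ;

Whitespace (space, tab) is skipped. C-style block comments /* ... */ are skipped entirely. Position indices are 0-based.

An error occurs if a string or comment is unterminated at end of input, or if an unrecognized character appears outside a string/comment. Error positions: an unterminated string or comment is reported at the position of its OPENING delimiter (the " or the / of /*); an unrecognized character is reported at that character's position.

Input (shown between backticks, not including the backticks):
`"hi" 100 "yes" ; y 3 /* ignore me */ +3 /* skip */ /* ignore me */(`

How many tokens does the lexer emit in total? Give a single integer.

pos=0: enter STRING mode
pos=0: emit STR "hi" (now at pos=4)
pos=5: emit NUM '100' (now at pos=8)
pos=9: enter STRING mode
pos=9: emit STR "yes" (now at pos=14)
pos=15: emit SEMI ';'
pos=17: emit ID 'y' (now at pos=18)
pos=19: emit NUM '3' (now at pos=20)
pos=21: enter COMMENT mode (saw '/*')
exit COMMENT mode (now at pos=36)
pos=37: emit PLUS '+'
pos=38: emit NUM '3' (now at pos=39)
pos=40: enter COMMENT mode (saw '/*')
exit COMMENT mode (now at pos=50)
pos=51: enter COMMENT mode (saw '/*')
exit COMMENT mode (now at pos=66)
pos=66: emit LPAREN '('
DONE. 9 tokens: [STR, NUM, STR, SEMI, ID, NUM, PLUS, NUM, LPAREN]

Answer: 9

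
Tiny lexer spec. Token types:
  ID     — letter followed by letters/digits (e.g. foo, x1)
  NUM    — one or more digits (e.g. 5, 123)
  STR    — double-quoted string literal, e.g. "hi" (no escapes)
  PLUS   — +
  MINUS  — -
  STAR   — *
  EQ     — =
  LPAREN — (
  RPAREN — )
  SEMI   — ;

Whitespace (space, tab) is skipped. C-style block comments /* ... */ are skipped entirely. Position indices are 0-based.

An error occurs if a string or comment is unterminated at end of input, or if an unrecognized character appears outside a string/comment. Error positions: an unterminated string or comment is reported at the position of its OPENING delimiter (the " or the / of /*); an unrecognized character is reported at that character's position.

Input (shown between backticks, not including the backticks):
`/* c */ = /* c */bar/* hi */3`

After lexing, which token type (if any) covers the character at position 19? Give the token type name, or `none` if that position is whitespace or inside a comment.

pos=0: enter COMMENT mode (saw '/*')
exit COMMENT mode (now at pos=7)
pos=8: emit EQ '='
pos=10: enter COMMENT mode (saw '/*')
exit COMMENT mode (now at pos=17)
pos=17: emit ID 'bar' (now at pos=20)
pos=20: enter COMMENT mode (saw '/*')
exit COMMENT mode (now at pos=28)
pos=28: emit NUM '3' (now at pos=29)
DONE. 3 tokens: [EQ, ID, NUM]
Position 19: char is 'r' -> ID

Answer: ID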